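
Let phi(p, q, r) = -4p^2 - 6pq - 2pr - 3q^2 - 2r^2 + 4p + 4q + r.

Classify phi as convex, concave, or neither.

phi is quadratic, so its Hessian is the constant matrix H = [[-8, -6, -2], [-6, -6, 0], [-2, 0, -4]].
Leading principal minors: -8, 12, -24.
Signs alternate −, +, − ⇒ H ≺ 0 ⇒ concave.

concave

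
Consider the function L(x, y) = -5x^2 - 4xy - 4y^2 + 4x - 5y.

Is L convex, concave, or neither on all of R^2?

concave

L is quadratic, so its Hessian is the constant matrix H = [[-10, -4], [-4, -8]].
det(H) = 64, tr(H) = -18.
det(H) > 0 and tr(H) < 0, so H is negative definite everywhere: concave.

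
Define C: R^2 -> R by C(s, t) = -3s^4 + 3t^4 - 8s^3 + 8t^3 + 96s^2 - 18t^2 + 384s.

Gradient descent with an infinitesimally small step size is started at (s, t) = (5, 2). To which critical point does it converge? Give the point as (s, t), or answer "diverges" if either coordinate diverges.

C is separable, so gradient descent decouples: s follows -∂C/∂s, t follows -∂C/∂t.
∂C/∂s = -12(s - 4)(s + 2)(s + 4); at s=5 this is -756, so s increases.
∂C/∂t = 12t(t - 1)(t + 3); at t=2 this is 120, so t decreases.
The s-coordinate has no critical point in that direction and runs off to infinity.

diverges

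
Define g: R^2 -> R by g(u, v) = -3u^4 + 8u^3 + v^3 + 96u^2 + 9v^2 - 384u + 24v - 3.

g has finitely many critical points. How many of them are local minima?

1

g separates as a function of u plus a function of v, so ∇g=0 decouples.
∂g/∂u = -12(u - 4)(u - 2)(u + 4) = 0 at u ∈ {-4, 2, 4}; ∂g/∂v = 3(v + 2)(v + 4) = 0 at v ∈ {-4, -2}.
The Hessian is diagonal: diag(g_uu, g_vv). Second derivatives: g_uu(-4)=-576, g_uu(2)=144, g_uu(4)=-192; g_vv(-4)=-6, g_vv(-2)=6.
Local minima occur where both diagonal entries positive: (2, -2). Count: 1.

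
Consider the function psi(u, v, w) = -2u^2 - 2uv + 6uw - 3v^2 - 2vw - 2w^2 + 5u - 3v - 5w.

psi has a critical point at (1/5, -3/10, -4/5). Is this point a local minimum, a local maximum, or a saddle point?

saddle point

The Hessian is constant: H = [[-4, -2, 6], [-2, -6, -2], [6, -2, -4]].
Leading principal minors: Δ₁ = -4, Δ₂ = 20, Δ₃ = 200.
The minors fit neither the all-positive nor the alternating-sign pattern, so H is indefinite: a saddle point.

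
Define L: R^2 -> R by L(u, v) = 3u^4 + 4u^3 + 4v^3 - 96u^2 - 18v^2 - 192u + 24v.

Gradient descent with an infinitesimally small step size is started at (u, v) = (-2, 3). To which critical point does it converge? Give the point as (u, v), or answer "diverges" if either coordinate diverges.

L is separable, so gradient descent decouples: u follows -∂L/∂u, v follows -∂L/∂v.
∂L/∂u = 12(u - 4)(u + 1)(u + 4); at u=-2 this is 144, so u decreases.
∂L/∂v = 12(v - 2)(v - 1); at v=3 this is 24, so v decreases.
u converges to its nearest critical value -4 (a local min of the u-part); v converges to 2. The iterate converges to (-4, 2).

(-4, 2)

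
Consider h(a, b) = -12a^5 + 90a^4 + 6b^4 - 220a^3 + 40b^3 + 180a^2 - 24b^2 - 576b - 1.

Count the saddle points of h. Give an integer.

h separates as a function of a plus a function of b, so ∇h=0 decouples.
∂h/∂a = -60a(a - 3)(a - 2)(a - 1) = 0 at a ∈ {0, 1, 2, 3}; ∂h/∂b = 24(b - 2)(b + 3)(b + 4) = 0 at b ∈ {-4, -3, 2}.
The Hessian is diagonal: diag(h_aa, h_bb). Second derivatives: h_aa(0)=360, h_aa(1)=-120, h_aa(2)=120, h_aa(3)=-360; h_bb(-4)=144, h_bb(-3)=-120, h_bb(2)=720.
Saddle points occur where the two diagonal entries have opposite signs: (0, -3), (1, -4), (1, 2), (2, -3), (3, -4), (3, 2). Count: 6.

6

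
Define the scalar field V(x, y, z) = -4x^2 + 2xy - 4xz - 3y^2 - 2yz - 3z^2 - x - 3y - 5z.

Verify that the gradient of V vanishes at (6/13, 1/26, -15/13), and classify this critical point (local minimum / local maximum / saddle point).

local maximum

∇V = (-8x + 2y - 4z - 1, 2x - 6y - 2z - 3, -4x - 2y - 6z - 5); substituting (6/13, 1/26, -15/13) gives ∇V = (0, 0, 0), so (6/13, 1/26, -15/13) is indeed a critical point.
The Hessian is constant: H = [[-8, 2, -4], [2, -6, -2], [-4, -2, -6]].
Leading principal minors: Δ₁ = -8, Δ₂ = 44, Δ₃ = -104.
The minors alternate sign starting negative (−, +, −), so H is negative definite: a local maximum.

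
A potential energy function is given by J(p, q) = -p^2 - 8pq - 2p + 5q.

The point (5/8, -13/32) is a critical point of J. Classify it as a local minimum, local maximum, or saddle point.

The Hessian of J is constant: H = [[-2, -8], [-8, 0]].
det(H) = (-2)·0 − (-8)² = -64.
Since det(H) < 0, H is indefinite and the critical point is a saddle point.

saddle point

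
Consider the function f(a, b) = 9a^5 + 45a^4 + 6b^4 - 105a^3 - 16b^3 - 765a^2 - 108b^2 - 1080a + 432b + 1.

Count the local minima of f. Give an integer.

f separates as a function of a plus a function of b, so ∇f=0 decouples.
∂f/∂a = 45(a - 3)(a + 1)(a + 2)(a + 4) = 0 at a ∈ {-4, -2, -1, 3}; ∂f/∂b = 24(b - 3)(b - 2)(b + 3) = 0 at b ∈ {-3, 2, 3}.
The Hessian is diagonal: diag(f_aa, f_bb). Second derivatives: f_aa(-4)=-1890, f_aa(-2)=450, f_aa(-1)=-540, f_aa(3)=6300; f_bb(-3)=720, f_bb(2)=-120, f_bb(3)=144.
Local minima occur where both diagonal entries positive: (-2, -3), (-2, 3), (3, -3), (3, 3). Count: 4.

4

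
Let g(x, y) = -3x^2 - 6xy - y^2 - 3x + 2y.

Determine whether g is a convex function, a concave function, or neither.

neither

g is quadratic, so its Hessian is the constant matrix H = [[-6, -6], [-6, -2]].
det(H) = -24, tr(H) = -8.
det(H) < 0, so H is indefinite: neither convex nor concave.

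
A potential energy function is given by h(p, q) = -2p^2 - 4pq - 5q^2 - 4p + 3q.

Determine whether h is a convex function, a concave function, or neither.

concave

h is quadratic, so its Hessian is the constant matrix H = [[-4, -4], [-4, -10]].
det(H) = 24, tr(H) = -14.
det(H) > 0 and tr(H) < 0, so H is negative definite everywhere: concave.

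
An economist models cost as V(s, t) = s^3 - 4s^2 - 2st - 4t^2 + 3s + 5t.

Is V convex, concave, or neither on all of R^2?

The term s^3 is cubic, so the Hessian is not constant.
∂²V/∂s² = 6s - 8, which takes both signs as s varies (negative for sufficiently negative s). A diagonal entry of the Hessian changing sign means the Hessian is neither positive- nor negative-semidefinite on all of R^2.

neither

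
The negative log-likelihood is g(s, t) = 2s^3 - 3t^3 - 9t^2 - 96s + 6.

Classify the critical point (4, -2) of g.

local minimum

The mixed partial ∂²g/∂s∂t is 0, so the Hessian at any point is diag(g_ss, g_tt) = diag(12s, -18(t + 1)).
At (4, -2): H = diag(48, 18).
Both eigenvalues are positive, so H is positive definite: a local minimum.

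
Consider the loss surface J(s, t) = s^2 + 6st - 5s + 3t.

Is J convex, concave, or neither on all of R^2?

neither

J is quadratic, so its Hessian is the constant matrix H = [[2, 6], [6, 0]].
det(H) = -36, tr(H) = 2.
det(H) < 0, so H is indefinite: neither convex nor concave.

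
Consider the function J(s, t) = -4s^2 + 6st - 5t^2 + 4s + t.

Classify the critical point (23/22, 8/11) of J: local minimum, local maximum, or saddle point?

local maximum

The Hessian of J is constant: H = [[-8, 6], [6, -10]].
det(H) = (-8)·(-10) − 6² = 44.
det(H) > 0 and tr(H) = -18 < 0, so H is negative definite and the point is a local maximum.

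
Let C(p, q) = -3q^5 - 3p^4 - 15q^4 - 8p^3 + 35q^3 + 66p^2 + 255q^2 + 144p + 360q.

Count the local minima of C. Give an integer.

C separates as a function of p plus a function of q, so ∇C=0 decouples.
∂C/∂p = -12(p - 3)(p + 1)(p + 4) = 0 at p ∈ {-4, -1, 3}; ∂C/∂q = -15(q - 3)(q + 1)(q + 2)(q + 4) = 0 at q ∈ {-4, -2, -1, 3}.
The Hessian is diagonal: diag(C_pp, C_qq). Second derivatives: C_pp(-4)=-252, C_pp(-1)=144, C_pp(3)=-336; C_qq(-4)=630, C_qq(-2)=-150, C_qq(-1)=180, C_qq(3)=-2100.
Local minima occur where both diagonal entries positive: (-1, -4), (-1, -1). Count: 2.

2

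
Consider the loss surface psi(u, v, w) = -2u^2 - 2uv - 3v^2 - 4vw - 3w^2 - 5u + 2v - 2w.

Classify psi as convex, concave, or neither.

psi is quadratic, so its Hessian is the constant matrix H = [[-4, -2, 0], [-2, -6, -4], [0, -4, -6]].
Leading principal minors: -4, 20, -56.
Signs alternate −, +, − ⇒ H ≺ 0 ⇒ concave.

concave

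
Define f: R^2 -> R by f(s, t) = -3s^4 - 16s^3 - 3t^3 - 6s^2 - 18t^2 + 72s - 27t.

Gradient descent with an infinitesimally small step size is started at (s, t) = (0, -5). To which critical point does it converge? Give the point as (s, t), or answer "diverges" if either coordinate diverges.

f is separable, so gradient descent decouples: s follows -∂f/∂s, t follows -∂f/∂t.
∂f/∂s = -12(s - 1)(s + 2)(s + 3); at s=0 this is 72, so s decreases.
∂f/∂t = -9(t + 1)(t + 3); at t=-5 this is -72, so t increases.
s converges to its nearest critical value -2 (a local min of the s-part); t converges to -3. The iterate converges to (-2, -3).

(-2, -3)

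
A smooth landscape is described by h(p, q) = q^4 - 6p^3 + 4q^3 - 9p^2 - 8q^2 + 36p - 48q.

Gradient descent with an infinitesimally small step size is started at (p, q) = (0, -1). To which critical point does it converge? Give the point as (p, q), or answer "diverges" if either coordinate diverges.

h is separable, so gradient descent decouples: p follows -∂h/∂p, q follows -∂h/∂q.
∂h/∂p = -18(p - 1)(p + 2); at p=0 this is 36, so p decreases.
∂h/∂q = 4(q - 2)(q + 2)(q + 3); at q=-1 this is -24, so q increases.
p converges to its nearest critical value -2 (a local min of the p-part); q converges to 2. The iterate converges to (-2, 2).

(-2, 2)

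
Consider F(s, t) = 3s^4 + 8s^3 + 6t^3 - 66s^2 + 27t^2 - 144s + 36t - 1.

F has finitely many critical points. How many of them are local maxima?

1

F separates as a function of s plus a function of t, so ∇F=0 decouples.
∂F/∂s = 12(s - 3)(s + 1)(s + 4) = 0 at s ∈ {-4, -1, 3}; ∂F/∂t = 18(t + 1)(t + 2) = 0 at t ∈ {-2, -1}.
The Hessian is diagonal: diag(F_ss, F_tt). Second derivatives: F_ss(-4)=252, F_ss(-1)=-144, F_ss(3)=336; F_tt(-2)=-18, F_tt(-1)=18.
Local maxima occur where both diagonal entries negative: (-1, -2). Count: 1.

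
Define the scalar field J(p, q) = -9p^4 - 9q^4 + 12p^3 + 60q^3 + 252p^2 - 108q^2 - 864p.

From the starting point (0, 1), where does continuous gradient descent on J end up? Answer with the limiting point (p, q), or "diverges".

(2, 2)

J is separable, so gradient descent decouples: p follows -∂J/∂p, q follows -∂J/∂q.
∂J/∂p = -36(p - 3)(p - 2)(p + 4); at p=0 this is -864, so p increases.
∂J/∂q = -36q(q - 3)(q - 2); at q=1 this is -72, so q increases.
p converges to its nearest critical value 2 (a local min of the p-part); q converges to 2. The iterate converges to (2, 2).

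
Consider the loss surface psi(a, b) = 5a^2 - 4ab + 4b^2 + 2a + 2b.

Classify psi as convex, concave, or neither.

convex

psi is quadratic, so its Hessian is the constant matrix H = [[10, -4], [-4, 8]].
det(H) = 64, tr(H) = 18.
det(H) > 0 and tr(H) > 0, so H is positive definite everywhere: convex.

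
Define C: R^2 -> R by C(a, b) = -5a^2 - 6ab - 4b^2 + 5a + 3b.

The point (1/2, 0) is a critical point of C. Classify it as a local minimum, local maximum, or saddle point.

local maximum

The Hessian of C is constant: H = [[-10, -6], [-6, -8]].
det(H) = (-10)·(-8) − (-6)² = 44.
det(H) > 0 and tr(H) = -18 < 0, so H is negative definite and the point is a local maximum.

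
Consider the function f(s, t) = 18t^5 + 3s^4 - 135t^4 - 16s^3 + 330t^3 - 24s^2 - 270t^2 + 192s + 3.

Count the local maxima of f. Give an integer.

f separates as a function of s plus a function of t, so ∇f=0 decouples.
∂f/∂s = 12(s - 4)(s - 2)(s + 2) = 0 at s ∈ {-2, 2, 4}; ∂f/∂t = 90t(t - 3)(t - 2)(t - 1) = 0 at t ∈ {0, 1, 2, 3}.
The Hessian is diagonal: diag(f_ss, f_tt). Second derivatives: f_ss(-2)=288, f_ss(2)=-96, f_ss(4)=144; f_tt(0)=-540, f_tt(1)=180, f_tt(2)=-180, f_tt(3)=540.
Local maxima occur where both diagonal entries negative: (2, 0), (2, 2). Count: 2.

2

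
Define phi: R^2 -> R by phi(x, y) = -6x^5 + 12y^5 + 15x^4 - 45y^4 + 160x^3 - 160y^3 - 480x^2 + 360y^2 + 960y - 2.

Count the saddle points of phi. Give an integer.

8

phi separates as a function of x plus a function of y, so ∇phi=0 decouples.
∂phi/∂x = -30x(x - 4)(x - 2)(x + 4) = 0 at x ∈ {-4, 0, 2, 4}; ∂phi/∂y = 60(y - 4)(y - 2)(y + 1)(y + 2) = 0 at y ∈ {-2, -1, 2, 4}.
The Hessian is diagonal: diag(phi_xx, phi_yy). Second derivatives: phi_xx(-4)=5760, phi_xx(0)=-960, phi_xx(2)=720, phi_xx(4)=-1920; phi_yy(-2)=-1440, phi_yy(-1)=900, phi_yy(2)=-1440, phi_yy(4)=3600.
Saddle points occur where the two diagonal entries have opposite signs: (-4, -2), (-4, 2), (0, -1), (0, 4), (2, -2), (2, 2), (4, -1), (4, 4). Count: 8.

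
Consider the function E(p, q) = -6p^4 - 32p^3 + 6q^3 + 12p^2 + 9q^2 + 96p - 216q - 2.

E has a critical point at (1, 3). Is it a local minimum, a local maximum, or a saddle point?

saddle point

The mixed partial ∂²E/∂p∂q is 0, so the Hessian at any point is diag(E_pp, E_qq) = diag(24(-3p^2 - 8p + 1), 18(2q + 1)).
At (1, 3): H = diag(-240, 126).
The eigenvalues have opposite signs, so H is indefinite: a saddle point.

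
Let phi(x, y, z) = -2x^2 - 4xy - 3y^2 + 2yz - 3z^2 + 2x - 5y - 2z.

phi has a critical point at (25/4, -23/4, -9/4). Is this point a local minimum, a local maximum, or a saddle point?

The Hessian is constant: H = [[-4, -4, 0], [-4, -6, 2], [0, 2, -6]].
Leading principal minors: Δ₁ = -4, Δ₂ = 8, Δ₃ = -32.
The minors alternate sign starting negative (−, +, −), so H is negative definite: a local maximum.

local maximum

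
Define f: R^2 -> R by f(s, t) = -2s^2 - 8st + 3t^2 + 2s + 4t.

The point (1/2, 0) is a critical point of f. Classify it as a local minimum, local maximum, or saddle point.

saddle point

The Hessian of f is constant: H = [[-4, -8], [-8, 6]].
det(H) = (-4)·6 − (-8)² = -88.
Since det(H) < 0, H is indefinite and the critical point is a saddle point.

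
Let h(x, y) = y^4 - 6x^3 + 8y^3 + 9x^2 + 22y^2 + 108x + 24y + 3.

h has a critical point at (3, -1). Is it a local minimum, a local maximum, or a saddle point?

The mixed partial ∂²h/∂x∂y is 0, so the Hessian at any point is diag(h_xx, h_yy) = diag(18(-2x + 1), 4(3y^2 + 12y + 11)).
At (3, -1): H = diag(-90, 8).
The eigenvalues have opposite signs, so H is indefinite: a saddle point.

saddle point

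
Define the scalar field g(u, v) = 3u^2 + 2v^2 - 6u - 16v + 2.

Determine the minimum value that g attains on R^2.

-33

g(u,v) separates as P(u) + Q(v) + 2, so its minimum is min P + min Q + 2.
P'(u) = 6u - 6 vanishes at u ∈ {1}; Q'(v) = 4v - 16 vanishes at v ∈ {4}.
Local minima of P (where P''>0): P(1)=-3. Local minima of Q: Q(4)=-32.
So the global minimum of g is P(1) + Q(4) + 2 = -3 − 32 + 2 = -33, attained at (1, 4).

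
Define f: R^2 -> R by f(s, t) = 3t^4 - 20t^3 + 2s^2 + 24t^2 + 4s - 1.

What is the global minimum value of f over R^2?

f(s,t) separates as P(s) + Q(t) − 1, so its minimum is min P + min Q − 1.
P'(s) = 4s + 4 vanishes at s ∈ {-1}; Q'(t) = 12t(t - 4)(t - 1) vanishes at t ∈ {0, 1, 4}.
Local minima of P (where P''>0): P(-1)=-2. Local minima of Q: Q(0)=0, Q(4)=-128.
So the global minimum of f is P(-1) + Q(4) − 1 = -2 − 128 − 1 = -131, attained at (-1, 4).

-131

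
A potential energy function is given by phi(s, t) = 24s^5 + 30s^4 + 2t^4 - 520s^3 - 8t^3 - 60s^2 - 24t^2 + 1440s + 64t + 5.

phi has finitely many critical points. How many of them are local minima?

phi separates as a function of s plus a function of t, so ∇phi=0 decouples.
∂phi/∂s = 120(s - 3)(s - 1)(s + 1)(s + 4) = 0 at s ∈ {-4, -1, 1, 3}; ∂phi/∂t = 8(t - 4)(t - 1)(t + 2) = 0 at t ∈ {-2, 1, 4}.
The Hessian is diagonal: diag(phi_ss, phi_tt). Second derivatives: phi_ss(-4)=-12600, phi_ss(-1)=2880, phi_ss(1)=-2400, phi_ss(3)=6720; phi_tt(-2)=144, phi_tt(1)=-72, phi_tt(4)=144.
Local minima occur where both diagonal entries positive: (-1, -2), (-1, 4), (3, -2), (3, 4). Count: 4.

4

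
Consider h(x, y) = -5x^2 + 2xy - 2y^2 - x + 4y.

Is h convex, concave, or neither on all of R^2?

h is quadratic, so its Hessian is the constant matrix H = [[-10, 2], [2, -4]].
det(H) = 36, tr(H) = -14.
det(H) > 0 and tr(H) < 0, so H is negative definite everywhere: concave.

concave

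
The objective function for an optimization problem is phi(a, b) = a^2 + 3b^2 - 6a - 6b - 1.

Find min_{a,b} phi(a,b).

phi(a,b) separates as P(a) + Q(b) − 1, so its minimum is min P + min Q − 1.
P'(a) = 2a - 6 vanishes at a ∈ {3}; Q'(b) = 6b - 6 vanishes at b ∈ {1}.
Local minima of P (where P''>0): P(3)=-9. Local minima of Q: Q(1)=-3.
So the global minimum of phi is P(3) + Q(1) − 1 = -9 − 3 − 1 = -13, attained at (3, 1).

-13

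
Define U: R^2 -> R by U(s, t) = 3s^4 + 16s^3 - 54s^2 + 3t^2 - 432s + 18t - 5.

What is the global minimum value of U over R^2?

U(s,t) separates as P(s) + Q(t) − 5, so its minimum is min P + min Q − 5.
P'(s) = 12(s - 3)(s + 3)(s + 4) vanishes at s ∈ {-4, -3, 3}; Q'(t) = 6(t + 3) vanishes at t ∈ {-3}.
Local minima of P (where P''>0): P(-4)=608, P(3)=-1107. Local minima of Q: Q(-3)=-27.
So the global minimum of U is P(3) + Q(-3) − 5 = -1107 − 27 − 5 = -1139, attained at (3, -3).

-1139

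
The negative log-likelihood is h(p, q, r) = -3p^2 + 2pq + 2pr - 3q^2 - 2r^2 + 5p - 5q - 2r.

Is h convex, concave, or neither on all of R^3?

h is quadratic, so its Hessian is the constant matrix H = [[-6, 2, 2], [2, -6, 0], [2, 0, -4]].
Leading principal minors: -6, 32, -104.
Signs alternate −, +, − ⇒ H ≺ 0 ⇒ concave.

concave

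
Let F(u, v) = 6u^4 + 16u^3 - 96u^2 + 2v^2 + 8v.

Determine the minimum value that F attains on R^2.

F(u,v) separates as P(u) + Q(v), so its minimum is min P + min Q.
P'(u) = 24u(u - 2)(u + 4) vanishes at u ∈ {-4, 0, 2}; Q'(v) = 4v + 8 vanishes at v ∈ {-2}.
Local minima of P (where P''>0): P(-4)=-1024, P(2)=-160. Local minima of Q: Q(-2)=-8.
So the global minimum of F is P(-4) + Q(-2) = -1024 − 8 = -1032, attained at (-4, -2).

-1032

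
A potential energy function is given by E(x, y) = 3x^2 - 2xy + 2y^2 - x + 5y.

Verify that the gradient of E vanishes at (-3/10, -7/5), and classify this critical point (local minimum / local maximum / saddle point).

∇E = (6x - 2y - 1, -2x + 4y + 5); substituting (-3/10, -7/5) gives ∇E = (0, 0), so (-3/10, -7/5) is indeed a critical point.
The Hessian of E is constant: H = [[6, -2], [-2, 4]].
det(H) = 6·4 − (-2)² = 20.
det(H) > 0 and tr(H) = 10 > 0, so H is positive definite and the point is a local minimum.

local minimum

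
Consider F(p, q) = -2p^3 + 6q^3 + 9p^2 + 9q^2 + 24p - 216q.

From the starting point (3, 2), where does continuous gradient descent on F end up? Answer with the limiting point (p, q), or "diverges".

(-1, 3)

F is separable, so gradient descent decouples: p follows -∂F/∂p, q follows -∂F/∂q.
∂F/∂p = -6(p - 4)(p + 1); at p=3 this is 24, so p decreases.
∂F/∂q = 18(q - 3)(q + 4); at q=2 this is -108, so q increases.
p converges to its nearest critical value -1 (a local min of the p-part); q converges to 3. The iterate converges to (-1, 3).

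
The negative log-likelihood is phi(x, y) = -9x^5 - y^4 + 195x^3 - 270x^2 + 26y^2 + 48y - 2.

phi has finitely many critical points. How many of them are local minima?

phi separates as a function of x plus a function of y, so ∇phi=0 decouples.
∂phi/∂x = -45x(x - 3)(x - 1)(x + 4) = 0 at x ∈ {-4, 0, 1, 3}; ∂phi/∂y = -4(y - 4)(y + 1)(y + 3) = 0 at y ∈ {-3, -1, 4}.
The Hessian is diagonal: diag(phi_xx, phi_yy). Second derivatives: phi_xx(-4)=6300, phi_xx(0)=-540, phi_xx(1)=450, phi_xx(3)=-1890; phi_yy(-3)=-56, phi_yy(-1)=40, phi_yy(4)=-140.
Local minima occur where both diagonal entries positive: (-4, -1), (1, -1). Count: 2.

2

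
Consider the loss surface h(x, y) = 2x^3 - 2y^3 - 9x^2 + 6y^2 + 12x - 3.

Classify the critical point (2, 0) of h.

local minimum

The mixed partial ∂²h/∂x∂y is 0, so the Hessian at any point is diag(h_xx, h_yy) = diag(6(2x - 3), 12(-y + 1)).
At (2, 0): H = diag(6, 12).
Both eigenvalues are positive, so H is positive definite: a local minimum.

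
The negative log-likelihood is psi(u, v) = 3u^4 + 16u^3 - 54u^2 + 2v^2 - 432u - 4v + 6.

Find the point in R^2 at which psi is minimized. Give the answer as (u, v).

(3, 1)

psi(u,v) separates as P(u) + Q(v) + 6, so its minimum is min P + min Q + 6.
P'(u) = 12(u - 3)(u + 3)(u + 4) vanishes at u ∈ {-4, -3, 3}; Q'(v) = 4v - 4 vanishes at v ∈ {1}.
Local minima of P (where P''>0): P(-4)=608, P(3)=-1107. Local minima of Q: Q(1)=-2.
So the global minimum of psi is P(3) + Q(1) + 6 = -1107 − 2 + 6 = -1103, attained at (3, 1).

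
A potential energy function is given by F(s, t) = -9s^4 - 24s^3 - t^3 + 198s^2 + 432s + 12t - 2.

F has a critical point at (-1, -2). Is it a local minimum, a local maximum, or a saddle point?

local minimum

The mixed partial ∂²F/∂s∂t is 0, so the Hessian at any point is diag(F_ss, F_tt) = diag(36(-3s^2 - 4s + 11), -6t).
At (-1, -2): H = diag(432, 12).
Both eigenvalues are positive, so H is positive definite: a local minimum.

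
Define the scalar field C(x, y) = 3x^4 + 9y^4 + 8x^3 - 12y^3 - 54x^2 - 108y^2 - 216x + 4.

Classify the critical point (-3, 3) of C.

local minimum

The mixed partial ∂²C/∂x∂y is 0, so the Hessian at any point is diag(C_xx, C_yy) = diag(12(3x^2 + 4x - 9), 36(3y^2 - 2y - 6)).
At (-3, 3): H = diag(72, 540).
Both eigenvalues are positive, so H is positive definite: a local minimum.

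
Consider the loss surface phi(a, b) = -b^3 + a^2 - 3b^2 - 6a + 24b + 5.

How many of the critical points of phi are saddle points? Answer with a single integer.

1

phi separates as a function of a plus a function of b, so ∇phi=0 decouples.
∂phi/∂a = 2(a - 3) = 0 at a ∈ {3}; ∂phi/∂b = -3(b - 2)(b + 4) = 0 at b ∈ {-4, 2}.
The Hessian is diagonal: diag(phi_aa, phi_bb). Second derivatives: phi_aa(3)=2; phi_bb(-4)=18, phi_bb(2)=-18.
Saddle points occur where the two diagonal entries have opposite signs: (3, 2). Count: 1.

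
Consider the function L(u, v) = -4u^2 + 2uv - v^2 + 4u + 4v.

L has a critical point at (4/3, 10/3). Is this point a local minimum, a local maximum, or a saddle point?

The Hessian of L is constant: H = [[-8, 2], [2, -2]].
det(H) = (-8)·(-2) − 2² = 12.
det(H) > 0 and tr(H) = -10 < 0, so H is negative definite and the point is a local maximum.

local maximum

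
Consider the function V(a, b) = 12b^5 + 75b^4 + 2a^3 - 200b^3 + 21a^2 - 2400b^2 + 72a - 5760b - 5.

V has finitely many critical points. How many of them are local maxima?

V separates as a function of a plus a function of b, so ∇V=0 decouples.
∂V/∂a = 6(a + 3)(a + 4) = 0 at a ∈ {-4, -3}; ∂V/∂b = 60(b - 4)(b + 2)(b + 3)(b + 4) = 0 at b ∈ {-4, -3, -2, 4}.
The Hessian is diagonal: diag(V_aa, V_bb). Second derivatives: V_aa(-4)=-6, V_aa(-3)=6; V_bb(-4)=-960, V_bb(-3)=420, V_bb(-2)=-720, V_bb(4)=20160.
Local maxima occur where both diagonal entries negative: (-4, -4), (-4, -2). Count: 2.

2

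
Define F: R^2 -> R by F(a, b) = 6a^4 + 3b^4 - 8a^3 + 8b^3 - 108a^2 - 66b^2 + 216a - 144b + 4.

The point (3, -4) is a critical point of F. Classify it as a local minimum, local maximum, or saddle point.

local minimum

The mixed partial ∂²F/∂a∂b is 0, so the Hessian at any point is diag(F_aa, F_bb) = diag(24(3a^2 - 2a - 9), 12(3b^2 + 4b - 11)).
At (3, -4): H = diag(288, 252).
Both eigenvalues are positive, so H is positive definite: a local minimum.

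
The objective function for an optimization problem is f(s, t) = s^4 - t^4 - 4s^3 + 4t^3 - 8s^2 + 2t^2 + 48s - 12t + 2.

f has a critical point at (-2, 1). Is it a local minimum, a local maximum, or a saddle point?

The mixed partial ∂²f/∂s∂t is 0, so the Hessian at any point is diag(f_ss, f_tt) = diag(4(3s^2 - 6s - 4), 4(-3t^2 + 6t + 1)).
At (-2, 1): H = diag(80, 16).
Both eigenvalues are positive, so H is positive definite: a local minimum.

local minimum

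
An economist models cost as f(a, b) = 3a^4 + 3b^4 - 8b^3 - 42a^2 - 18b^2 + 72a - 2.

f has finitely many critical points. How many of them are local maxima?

f separates as a function of a plus a function of b, so ∇f=0 decouples.
∂f/∂a = 12(a - 2)(a - 1)(a + 3) = 0 at a ∈ {-3, 1, 2}; ∂f/∂b = 12b(b - 3)(b + 1) = 0 at b ∈ {-1, 0, 3}.
The Hessian is diagonal: diag(f_aa, f_bb). Second derivatives: f_aa(-3)=240, f_aa(1)=-48, f_aa(2)=60; f_bb(-1)=48, f_bb(0)=-36, f_bb(3)=144.
Local maxima occur where both diagonal entries negative: (1, 0). Count: 1.

1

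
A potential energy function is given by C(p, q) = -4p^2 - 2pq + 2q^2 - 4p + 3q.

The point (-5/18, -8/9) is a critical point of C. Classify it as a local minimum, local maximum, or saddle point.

The Hessian of C is constant: H = [[-8, -2], [-2, 4]].
det(H) = (-8)·4 − (-2)² = -36.
Since det(H) < 0, H is indefinite and the critical point is a saddle point.

saddle point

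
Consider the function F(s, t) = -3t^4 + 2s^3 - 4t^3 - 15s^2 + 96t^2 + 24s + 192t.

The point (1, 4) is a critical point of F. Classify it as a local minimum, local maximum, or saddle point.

local maximum

The mixed partial ∂²F/∂s∂t is 0, so the Hessian at any point is diag(F_ss, F_tt) = diag(6(2s - 5), 12(-3t^2 - 2t + 16)).
At (1, 4): H = diag(-18, -480).
Both eigenvalues are negative, so H is negative definite: a local maximum.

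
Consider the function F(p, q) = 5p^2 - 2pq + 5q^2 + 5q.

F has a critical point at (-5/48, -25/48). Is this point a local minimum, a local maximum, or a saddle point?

The Hessian of F is constant: H = [[10, -2], [-2, 10]].
det(H) = 10·10 − (-2)² = 96.
det(H) > 0 and tr(H) = 20 > 0, so H is positive definite and the point is a local minimum.

local minimum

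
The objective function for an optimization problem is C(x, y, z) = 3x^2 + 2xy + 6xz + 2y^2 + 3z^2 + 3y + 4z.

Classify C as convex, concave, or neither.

C is quadratic, so its Hessian is the constant matrix H = [[6, 2, 6], [2, 4, 0], [6, 0, 6]].
Leading principal minors: 6, 20, -24.
Neither pattern holds ⇒ H is indefinite ⇒ neither convex nor concave.

neither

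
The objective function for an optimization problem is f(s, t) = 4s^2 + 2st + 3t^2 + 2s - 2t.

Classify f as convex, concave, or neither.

f is quadratic, so its Hessian is the constant matrix H = [[8, 2], [2, 6]].
det(H) = 44, tr(H) = 14.
det(H) > 0 and tr(H) > 0, so H is positive definite everywhere: convex.

convex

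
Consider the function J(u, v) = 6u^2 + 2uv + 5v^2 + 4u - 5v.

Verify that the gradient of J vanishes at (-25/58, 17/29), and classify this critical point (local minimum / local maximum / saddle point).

∇J = (12u + 2v + 4, 2u + 10v - 5); substituting (-25/58, 17/29) gives ∇J = (0, 0), so (-25/58, 17/29) is indeed a critical point.
The Hessian of J is constant: H = [[12, 2], [2, 10]].
det(H) = 12·10 − 2² = 116.
det(H) > 0 and tr(H) = 22 > 0, so H is positive definite and the point is a local minimum.

local minimum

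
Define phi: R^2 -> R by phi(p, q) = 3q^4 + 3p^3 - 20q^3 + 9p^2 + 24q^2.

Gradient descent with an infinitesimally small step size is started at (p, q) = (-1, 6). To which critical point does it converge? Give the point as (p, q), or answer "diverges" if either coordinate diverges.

(0, 4)

phi is separable, so gradient descent decouples: p follows -∂phi/∂p, q follows -∂phi/∂q.
∂phi/∂p = 9p(p + 2); at p=-1 this is -9, so p increases.
∂phi/∂q = 12q(q - 4)(q - 1); at q=6 this is 720, so q decreases.
p converges to its nearest critical value 0 (a local min of the p-part); q converges to 4. The iterate converges to (0, 4).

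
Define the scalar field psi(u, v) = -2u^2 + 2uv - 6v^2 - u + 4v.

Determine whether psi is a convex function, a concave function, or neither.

psi is quadratic, so its Hessian is the constant matrix H = [[-4, 2], [2, -12]].
det(H) = 44, tr(H) = -16.
det(H) > 0 and tr(H) < 0, so H is negative definite everywhere: concave.

concave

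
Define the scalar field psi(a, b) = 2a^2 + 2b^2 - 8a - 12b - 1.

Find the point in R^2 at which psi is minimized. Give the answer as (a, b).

(2, 3)

psi(a,b) separates as P(a) + Q(b) − 1, so its minimum is min P + min Q − 1.
P'(a) = 4a - 8 vanishes at a ∈ {2}; Q'(b) = 4b - 12 vanishes at b ∈ {3}.
Local minima of P (where P''>0): P(2)=-8. Local minima of Q: Q(3)=-18.
So the global minimum of psi is P(2) + Q(3) − 1 = -8 − 18 − 1 = -27, attained at (2, 3).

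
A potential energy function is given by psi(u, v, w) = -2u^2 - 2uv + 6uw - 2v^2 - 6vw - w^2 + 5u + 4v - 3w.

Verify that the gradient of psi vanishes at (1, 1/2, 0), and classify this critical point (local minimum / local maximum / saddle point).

saddle point

∇psi = (-4u - 2v + 6w + 5, -2u - 4v - 6w + 4, 6u - 6v - 2w - 3); substituting (1, 1/2, 0) gives ∇psi = (0, 0, 0), so (1, 1/2, 0) is indeed a critical point.
The Hessian is constant: H = [[-4, -2, 6], [-2, -4, -6], [6, -6, -2]].
Leading principal minors: Δ₁ = -4, Δ₂ = 12, Δ₃ = 408.
The minors fit neither the all-positive nor the alternating-sign pattern, so H is indefinite: a saddle point.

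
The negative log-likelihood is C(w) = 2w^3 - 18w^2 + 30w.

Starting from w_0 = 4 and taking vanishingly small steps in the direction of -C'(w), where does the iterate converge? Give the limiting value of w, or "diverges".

C'(w) = 6(w - 5)(w - 1), so C'(4) = -18.
Gradient descent moves in the -C' direction, i.e. w is increasing.
The nearest critical point in that direction is w = 5, where C'' = 24 > 0 (a local minimum). The iterate converges there.

5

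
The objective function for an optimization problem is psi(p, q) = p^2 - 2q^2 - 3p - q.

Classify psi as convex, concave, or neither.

psi is quadratic, so its Hessian is the constant matrix H = [[2, 0], [0, -4]].
det(H) = -8, tr(H) = -2.
det(H) < 0, so H is indefinite: neither convex nor concave.

neither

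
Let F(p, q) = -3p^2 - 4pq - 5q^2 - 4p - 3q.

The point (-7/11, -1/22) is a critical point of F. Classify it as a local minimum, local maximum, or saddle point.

The Hessian of F is constant: H = [[-6, -4], [-4, -10]].
det(H) = (-6)·(-10) − (-4)² = 44.
det(H) > 0 and tr(H) = -16 < 0, so H is negative definite and the point is a local maximum.

local maximum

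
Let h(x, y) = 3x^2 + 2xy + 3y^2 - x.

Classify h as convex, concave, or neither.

h is quadratic, so its Hessian is the constant matrix H = [[6, 2], [2, 6]].
det(H) = 32, tr(H) = 12.
det(H) > 0 and tr(H) > 0, so H is positive definite everywhere: convex.

convex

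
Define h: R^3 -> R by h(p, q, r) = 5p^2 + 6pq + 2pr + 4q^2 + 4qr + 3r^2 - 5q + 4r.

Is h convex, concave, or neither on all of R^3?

h is quadratic, so its Hessian is the constant matrix H = [[10, 6, 2], [6, 8, 4], [2, 4, 6]].
Leading principal minors: 10, 44, 168.
All positive ⇒ H ≻ 0 ⇒ convex.

convex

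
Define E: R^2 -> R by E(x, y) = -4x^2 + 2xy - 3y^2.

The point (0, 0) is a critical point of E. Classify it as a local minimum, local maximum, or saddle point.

The Hessian of E is constant: H = [[-8, 2], [2, -6]].
det(H) = (-8)·(-6) − 2² = 44.
det(H) > 0 and tr(H) = -14 < 0, so H is negative definite and the point is a local maximum.

local maximum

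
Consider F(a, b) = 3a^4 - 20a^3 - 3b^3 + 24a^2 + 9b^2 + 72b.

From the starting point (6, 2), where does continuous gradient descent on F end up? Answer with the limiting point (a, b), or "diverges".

(4, -2)

F is separable, so gradient descent decouples: a follows -∂F/∂a, b follows -∂F/∂b.
∂F/∂a = 12a(a - 4)(a - 1); at a=6 this is 720, so a decreases.
∂F/∂b = -9(b - 4)(b + 2); at b=2 this is 72, so b decreases.
a converges to its nearest critical value 4 (a local min of the a-part); b converges to -2. The iterate converges to (4, -2).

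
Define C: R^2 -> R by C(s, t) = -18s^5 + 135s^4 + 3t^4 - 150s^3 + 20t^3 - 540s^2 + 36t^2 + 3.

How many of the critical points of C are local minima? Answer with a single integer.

4

C separates as a function of s plus a function of t, so ∇C=0 decouples.
∂C/∂s = -90s(s - 4)(s - 3)(s + 1) = 0 at s ∈ {-1, 0, 3, 4}; ∂C/∂t = 12t(t + 2)(t + 3) = 0 at t ∈ {-3, -2, 0}.
The Hessian is diagonal: diag(C_ss, C_tt). Second derivatives: C_ss(-1)=1800, C_ss(0)=-1080, C_ss(3)=1080, C_ss(4)=-1800; C_tt(-3)=36, C_tt(-2)=-24, C_tt(0)=72.
Local minima occur where both diagonal entries positive: (-1, -3), (-1, 0), (3, -3), (3, 0). Count: 4.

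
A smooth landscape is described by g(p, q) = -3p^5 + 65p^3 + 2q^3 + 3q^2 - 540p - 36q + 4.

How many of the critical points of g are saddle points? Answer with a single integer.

4

g separates as a function of p plus a function of q, so ∇g=0 decouples.
∂g/∂p = -15(p - 3)(p - 2)(p + 2)(p + 3) = 0 at p ∈ {-3, -2, 2, 3}; ∂g/∂q = 6(q - 2)(q + 3) = 0 at q ∈ {-3, 2}.
The Hessian is diagonal: diag(g_pp, g_qq). Second derivatives: g_pp(-3)=450, g_pp(-2)=-300, g_pp(2)=300, g_pp(3)=-450; g_qq(-3)=-30, g_qq(2)=30.
Saddle points occur where the two diagonal entries have opposite signs: (-3, -3), (-2, 2), (2, -3), (3, 2). Count: 4.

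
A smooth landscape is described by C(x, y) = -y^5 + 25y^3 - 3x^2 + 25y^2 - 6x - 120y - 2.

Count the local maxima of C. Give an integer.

2

C separates as a function of x plus a function of y, so ∇C=0 decouples.
∂C/∂x = -6(x + 1) = 0 at x ∈ {-1}; ∂C/∂y = -5(y - 4)(y - 1)(y + 2)(y + 3) = 0 at y ∈ {-3, -2, 1, 4}.
The Hessian is diagonal: diag(C_xx, C_yy). Second derivatives: C_xx(-1)=-6; C_yy(-3)=140, C_yy(-2)=-90, C_yy(1)=180, C_yy(4)=-630.
Local maxima occur where both diagonal entries negative: (-1, -2), (-1, 4). Count: 2.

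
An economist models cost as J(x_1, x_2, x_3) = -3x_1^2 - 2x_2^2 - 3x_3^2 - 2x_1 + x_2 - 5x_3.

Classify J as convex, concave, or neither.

concave

J is quadratic, so its Hessian is the constant matrix H = [[-6, 0, 0], [0, -4, 0], [0, 0, -6]].
Leading principal minors: -6, 24, -144.
Signs alternate −, +, − ⇒ H ≺ 0 ⇒ concave.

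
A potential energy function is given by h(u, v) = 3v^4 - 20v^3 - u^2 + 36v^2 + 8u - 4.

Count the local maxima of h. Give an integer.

h separates as a function of u plus a function of v, so ∇h=0 decouples.
∂h/∂u = -2(u - 4) = 0 at u ∈ {4}; ∂h/∂v = 12v(v - 3)(v - 2) = 0 at v ∈ {0, 2, 3}.
The Hessian is diagonal: diag(h_uu, h_vv). Second derivatives: h_uu(4)=-2; h_vv(0)=72, h_vv(2)=-24, h_vv(3)=36.
Local maxima occur where both diagonal entries negative: (4, 2). Count: 1.

1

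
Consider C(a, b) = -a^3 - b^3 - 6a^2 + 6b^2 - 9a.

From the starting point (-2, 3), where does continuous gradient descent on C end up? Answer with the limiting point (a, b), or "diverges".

(-3, 0)

C is separable, so gradient descent decouples: a follows -∂C/∂a, b follows -∂C/∂b.
∂C/∂a = -3(a + 1)(a + 3); at a=-2 this is 3, so a decreases.
∂C/∂b = -3b(b - 4); at b=3 this is 9, so b decreases.
a converges to its nearest critical value -3 (a local min of the a-part); b converges to 0. The iterate converges to (-3, 0).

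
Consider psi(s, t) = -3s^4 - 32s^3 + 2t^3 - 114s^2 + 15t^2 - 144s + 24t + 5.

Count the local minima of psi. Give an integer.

psi separates as a function of s plus a function of t, so ∇psi=0 decouples.
∂psi/∂s = -12(s + 1)(s + 3)(s + 4) = 0 at s ∈ {-4, -3, -1}; ∂psi/∂t = 6(t + 1)(t + 4) = 0 at t ∈ {-4, -1}.
The Hessian is diagonal: diag(psi_ss, psi_tt). Second derivatives: psi_ss(-4)=-36, psi_ss(-3)=24, psi_ss(-1)=-72; psi_tt(-4)=-18, psi_tt(-1)=18.
Local minima occur where both diagonal entries positive: (-3, -1). Count: 1.

1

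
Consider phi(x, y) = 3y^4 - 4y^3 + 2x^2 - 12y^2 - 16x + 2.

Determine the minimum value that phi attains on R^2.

phi(x,y) separates as P(x) + Q(y) + 2, so its minimum is min P + min Q + 2.
P'(x) = 4x - 16 vanishes at x ∈ {4}; Q'(y) = 12y(y - 2)(y + 1) vanishes at y ∈ {-1, 0, 2}.
Local minima of P (where P''>0): P(4)=-32. Local minima of Q: Q(-1)=-5, Q(2)=-32.
So the global minimum of phi is P(4) + Q(2) + 2 = -32 − 32 + 2 = -62, attained at (4, 2).

-62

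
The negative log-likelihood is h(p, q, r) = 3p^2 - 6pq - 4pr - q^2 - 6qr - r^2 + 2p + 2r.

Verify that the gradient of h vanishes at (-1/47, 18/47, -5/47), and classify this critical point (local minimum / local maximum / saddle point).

saddle point

∇h = (6p - 6q - 4r + 2, -6p - 2q - 6r, -4p - 6q - 2r + 2); substituting (-1/47, 18/47, -5/47) gives ∇h = (0, 0, 0), so (-1/47, 18/47, -5/47) is indeed a critical point.
The Hessian is constant: H = [[6, -6, -4], [-6, -2, -6], [-4, -6, -2]].
Leading principal minors: Δ₁ = 6, Δ₂ = -48, Δ₃ = -376.
The minors fit neither the all-positive nor the alternating-sign pattern, so H is indefinite: a saddle point.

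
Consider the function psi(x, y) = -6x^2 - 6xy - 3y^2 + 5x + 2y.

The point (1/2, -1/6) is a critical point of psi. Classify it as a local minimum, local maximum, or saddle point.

The Hessian of psi is constant: H = [[-12, -6], [-6, -6]].
det(H) = (-12)·(-6) − (-6)² = 36.
det(H) > 0 and tr(H) = -18 < 0, so H is negative definite and the point is a local maximum.

local maximum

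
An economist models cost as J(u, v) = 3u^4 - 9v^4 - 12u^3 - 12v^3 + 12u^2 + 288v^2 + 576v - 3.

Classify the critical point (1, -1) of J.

saddle point

The mixed partial ∂²J/∂u∂v is 0, so the Hessian at any point is diag(J_uu, J_vv) = diag(12(3u^2 - 6u + 2), 36(-3v^2 - 2v + 16)).
At (1, -1): H = diag(-12, 540).
The eigenvalues have opposite signs, so H is indefinite: a saddle point.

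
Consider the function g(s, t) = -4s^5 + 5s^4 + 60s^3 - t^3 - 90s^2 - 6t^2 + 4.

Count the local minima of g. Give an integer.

g separates as a function of s plus a function of t, so ∇g=0 decouples.
∂g/∂s = -20s(s - 3)(s - 1)(s + 3) = 0 at s ∈ {-3, 0, 1, 3}; ∂g/∂t = -3t(t + 4) = 0 at t ∈ {-4, 0}.
The Hessian is diagonal: diag(g_ss, g_tt). Second derivatives: g_ss(-3)=1440, g_ss(0)=-180, g_ss(1)=160, g_ss(3)=-720; g_tt(-4)=12, g_tt(0)=-12.
Local minima occur where both diagonal entries positive: (-3, -4), (1, -4). Count: 2.

2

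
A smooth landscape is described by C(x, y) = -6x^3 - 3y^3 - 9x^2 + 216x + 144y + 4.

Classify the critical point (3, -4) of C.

The mixed partial ∂²C/∂x∂y is 0, so the Hessian at any point is diag(C_xx, C_yy) = diag(-18(2x + 1), -18y).
At (3, -4): H = diag(-126, 72).
The eigenvalues have opposite signs, so H is indefinite: a saddle point.

saddle point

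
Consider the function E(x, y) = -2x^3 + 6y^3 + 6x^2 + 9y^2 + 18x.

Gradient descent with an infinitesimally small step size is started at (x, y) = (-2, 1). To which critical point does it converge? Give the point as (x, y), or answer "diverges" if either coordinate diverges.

(-1, 0)

E is separable, so gradient descent decouples: x follows -∂E/∂x, y follows -∂E/∂y.
∂E/∂x = -6(x - 3)(x + 1); at x=-2 this is -30, so x increases.
∂E/∂y = 18y(y + 1); at y=1 this is 36, so y decreases.
x converges to its nearest critical value -1 (a local min of the x-part); y converges to 0. The iterate converges to (-1, 0).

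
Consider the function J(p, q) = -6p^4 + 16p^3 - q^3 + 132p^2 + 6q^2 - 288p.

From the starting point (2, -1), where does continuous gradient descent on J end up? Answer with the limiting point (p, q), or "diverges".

(1, 0)

J is separable, so gradient descent decouples: p follows -∂J/∂p, q follows -∂J/∂q.
∂J/∂p = -24(p - 4)(p - 1)(p + 3); at p=2 this is 240, so p decreases.
∂J/∂q = -3q(q - 4); at q=-1 this is -15, so q increases.
p converges to its nearest critical value 1 (a local min of the p-part); q converges to 0. The iterate converges to (1, 0).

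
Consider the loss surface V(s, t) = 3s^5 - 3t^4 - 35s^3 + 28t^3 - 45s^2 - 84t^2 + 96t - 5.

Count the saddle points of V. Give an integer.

6

V separates as a function of s plus a function of t, so ∇V=0 decouples.
∂V/∂s = 15s(s - 3)(s + 1)(s + 2) = 0 at s ∈ {-2, -1, 0, 3}; ∂V/∂t = -12(t - 4)(t - 2)(t - 1) = 0 at t ∈ {1, 2, 4}.
The Hessian is diagonal: diag(V_ss, V_tt). Second derivatives: V_ss(-2)=-150, V_ss(-1)=60, V_ss(0)=-90, V_ss(3)=900; V_tt(1)=-36, V_tt(2)=24, V_tt(4)=-72.
Saddle points occur where the two diagonal entries have opposite signs: (-2, 2), (-1, 1), (-1, 4), (0, 2), (3, 1), (3, 4). Count: 6.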